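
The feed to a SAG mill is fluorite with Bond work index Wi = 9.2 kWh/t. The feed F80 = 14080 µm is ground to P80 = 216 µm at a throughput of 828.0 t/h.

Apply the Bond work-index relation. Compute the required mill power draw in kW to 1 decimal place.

P = 4541.1 kW

W_Bond = 10·Wi·(1/√P₈₀ − 1/√F₈₀)
W = 10·9.2·(1/√216 − 1/√14080) = 10·9.2·(0.059614) = 5.4845 kWh/t
P_mill = W·ṁ = 5.4845·828.0 = 4541.1 kW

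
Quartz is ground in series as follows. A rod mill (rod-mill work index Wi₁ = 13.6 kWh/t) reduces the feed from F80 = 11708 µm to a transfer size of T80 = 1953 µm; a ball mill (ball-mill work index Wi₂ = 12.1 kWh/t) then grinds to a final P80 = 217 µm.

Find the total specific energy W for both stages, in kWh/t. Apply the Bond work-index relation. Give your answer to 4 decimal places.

W = 7.2965 kWh/t

Bond: W = 10·Wi·(1/√P80 − 1/√F80)
Stage 1 (11708→1953 µm, Wi₁=13.6): W₁ = 10·13.6·(0.022628 − 0.009242) = 1.8205 kWh/t
Stage 2 (1953→217 µm, Wi₂=12.1): W₂ = 10·12.1·(0.067884 − 0.022628) = 5.4760 kWh/t
W = W₁ + W₂ = 1.8205 + 5.4760 = 7.2965 kWh/t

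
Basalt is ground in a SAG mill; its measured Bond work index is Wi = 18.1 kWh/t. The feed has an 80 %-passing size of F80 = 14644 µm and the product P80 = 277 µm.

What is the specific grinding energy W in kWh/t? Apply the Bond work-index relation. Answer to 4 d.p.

W = 10·Wi·(P80^(-½) − F80^(-½))
1/√277 = 0.060084;  1/√14644 = 0.008264
W = 10·18.1·(0.060084 − 0.008264) = 9.3795 kWh/t

W = 9.3795 kWh/t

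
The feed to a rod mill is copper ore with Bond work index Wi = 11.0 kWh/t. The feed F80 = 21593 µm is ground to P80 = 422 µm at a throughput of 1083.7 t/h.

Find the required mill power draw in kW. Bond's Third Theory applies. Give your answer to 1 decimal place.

P = 4991.7 kW

W = 10·Wi·(P80^(-½) − F80^(-½))
W = 10·11.0·(1/√422 − 1/√21593) = 10·11.0·(0.041874) = 4.6061 kWh/t
Mill draw = 4.6061 × 1083.7 = 4991.7 kW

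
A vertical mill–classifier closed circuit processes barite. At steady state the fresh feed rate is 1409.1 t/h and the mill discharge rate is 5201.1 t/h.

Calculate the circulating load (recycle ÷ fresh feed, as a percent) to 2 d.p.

Steady state: M = F + R.
R = M − F = 5201.1 − 1409.1 = 3792.0 t/h
CL = 100·R/F = 100·3792.0/1409.1 = 269.11 %

CL = 269.11 %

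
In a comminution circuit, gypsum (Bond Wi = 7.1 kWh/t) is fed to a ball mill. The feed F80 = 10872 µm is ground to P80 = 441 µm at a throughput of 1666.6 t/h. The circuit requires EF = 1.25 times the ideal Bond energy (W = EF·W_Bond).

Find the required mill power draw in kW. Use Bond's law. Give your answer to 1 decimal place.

W = 10·Wi·[P80^(−½) − F80^(−½)]
W = 10·7.1·(1/√441 − 1/√10872) = 10·7.1·(0.038028) = 2.7000 kWh/t
With EF = 1.25: W = 2.7000·1.25 = 3.3750 kWh/t
P_mill = W·ṁ = 3.3750·1666.6 = 5624.8 kW

P = 5624.8 kW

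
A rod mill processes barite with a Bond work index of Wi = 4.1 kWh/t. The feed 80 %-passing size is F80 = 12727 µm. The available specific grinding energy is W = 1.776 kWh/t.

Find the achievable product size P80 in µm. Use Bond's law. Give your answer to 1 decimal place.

P80 = 367.3 µm

Bond: W = 10·Wi·(1/√P80 − 1/√F80)
⇒ 1/√P80 = W/(10·Wi) + 1/√F80
  = 1.7760/(10·4.1) + 1/√12727 = 0.043317 + 0.008864 = 0.052181
P80 = (1/0.052181)² = 19.1640² = 367.26 µm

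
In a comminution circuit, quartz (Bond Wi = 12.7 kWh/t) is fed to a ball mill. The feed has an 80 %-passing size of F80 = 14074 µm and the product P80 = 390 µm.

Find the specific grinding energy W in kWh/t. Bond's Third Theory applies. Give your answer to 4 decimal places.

W = 5.3604 kWh/t

Bond: W = 10·Wi·(1/√P80 − 1/√F80)
1/√390 = 0.050637;  1/√14074 = 0.008429
W = 10·12.7·(0.050637 − 0.008429) = 5.3604 kWh/t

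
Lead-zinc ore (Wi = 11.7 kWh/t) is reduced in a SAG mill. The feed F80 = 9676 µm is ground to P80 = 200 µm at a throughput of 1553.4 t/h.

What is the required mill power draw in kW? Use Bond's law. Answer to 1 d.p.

W_Bond = 10·Wi·(1/√P₈₀ − 1/√F₈₀)
W = 10·11.7·(1/√200 − 1/√9676) = 10·11.7·(0.060545) = 7.0837 kWh/t
P = W·T = 7.0837·1553.4 = 11003.9 kW

P = 11003.9 kW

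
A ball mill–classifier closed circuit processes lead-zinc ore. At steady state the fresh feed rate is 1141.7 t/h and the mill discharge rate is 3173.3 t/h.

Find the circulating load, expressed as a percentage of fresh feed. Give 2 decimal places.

Discharge = new feed + return, hence
R = M − F = 3173.3 − 1141.7 = 2031.6 t/h
CL = 100·R/F = 100·2031.6/1141.7 = 177.95 %

CL = 177.95 %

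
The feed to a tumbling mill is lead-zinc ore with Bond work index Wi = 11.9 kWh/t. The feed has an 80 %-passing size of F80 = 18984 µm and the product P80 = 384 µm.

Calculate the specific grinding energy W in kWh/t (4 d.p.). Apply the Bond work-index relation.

W_Bond = 10·Wi·(1/√P₈₀ − 1/√F₈₀)
1/√384 = 0.051031;  1/√18984 = 0.007258
W = 10·11.9·(0.051031 − 0.007258) = 5.2090 kWh/t

W = 5.2090 kWh/t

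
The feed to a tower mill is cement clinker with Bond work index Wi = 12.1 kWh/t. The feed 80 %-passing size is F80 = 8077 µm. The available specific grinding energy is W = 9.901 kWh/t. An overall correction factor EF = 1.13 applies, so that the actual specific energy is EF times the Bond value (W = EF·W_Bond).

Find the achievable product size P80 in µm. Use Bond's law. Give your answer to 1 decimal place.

P80 = 143.3 µm

W = 10 Wi (P80^-0.5 − F80^-0.5)
W_Bond = W / EF = 9.901 / 1.13 = 8.7619 kWh/t
1/√P80 = 1/√F80 + W_Bond/(10·Wi)
  = 8.7619/(10·12.1) + 1/√8077 = 0.072413 + 0.011127 = 0.083540
P80 = (1/0.083540)² = 11.9704² = 143.29 µm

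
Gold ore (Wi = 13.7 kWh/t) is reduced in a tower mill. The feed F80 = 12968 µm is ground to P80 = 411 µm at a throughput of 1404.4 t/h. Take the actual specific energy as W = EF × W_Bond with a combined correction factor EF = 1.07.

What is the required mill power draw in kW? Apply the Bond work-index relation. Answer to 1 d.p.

P = 8347.0 kW

Bond: W = 10·Wi·(1/√P80 − 1/√F80)
W = 10·13.7·(1/√411 − 1/√12968) = 10·13.7·(0.040545) = 5.5547 kWh/t
Corrected W = EF·W_Bond = 1.07·5.5547 = 5.9435 kWh/t
Mill draw = 5.9435 × 1404.4 = 8347.0 kW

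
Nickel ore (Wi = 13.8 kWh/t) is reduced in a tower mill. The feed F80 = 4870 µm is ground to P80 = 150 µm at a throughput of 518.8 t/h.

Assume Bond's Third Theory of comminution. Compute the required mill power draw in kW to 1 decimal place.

W = 10 Wi / √P80 − 10 Wi / √F80
W = 10·13.8·(1/√150 − 1/√4870) = 10·13.8·(0.067320) = 9.2902 kWh/t
Power = W × throughput = 9.2902 kWh/t × 518.8 t/h = 4819.7 kW

P = 4819.7 kW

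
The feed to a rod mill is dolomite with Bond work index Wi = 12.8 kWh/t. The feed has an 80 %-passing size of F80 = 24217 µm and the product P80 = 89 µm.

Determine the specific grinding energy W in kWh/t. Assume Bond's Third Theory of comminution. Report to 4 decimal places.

W = 10·Wi·(P80^(-½) − F80^(-½))
1/√89 = 0.106000;  1/√24217 = 0.006426
W = 10·12.8·(0.106000 − 0.006426) = 12.7454 kWh/t

W = 12.7454 kWh/t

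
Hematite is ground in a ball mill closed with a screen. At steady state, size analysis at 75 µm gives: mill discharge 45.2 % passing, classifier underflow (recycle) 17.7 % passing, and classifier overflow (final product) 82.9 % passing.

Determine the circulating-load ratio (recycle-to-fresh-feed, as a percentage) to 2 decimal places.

CL = 137.09 %

Let r = R/F. Size balance at 75 µm:
Fd + Rd = Ru + Fo ⇒ R/F = (o−d)/(d−u)
r = (82.9 − 45.2)/(45.2 − 17.7) = 37.7/27.5 = 1.3709
CL = 100·r = 137.09 %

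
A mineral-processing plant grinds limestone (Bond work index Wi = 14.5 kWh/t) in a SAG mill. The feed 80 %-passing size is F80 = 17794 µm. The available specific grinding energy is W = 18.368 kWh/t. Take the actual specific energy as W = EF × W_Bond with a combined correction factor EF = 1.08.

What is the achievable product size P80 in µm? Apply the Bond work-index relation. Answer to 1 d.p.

P80 = 64.2 µm

W_Bond = 10·Wi·(1/√P₈₀ − 1/√F₈₀)
W_Bond = W / EF = 18.368 / 1.08 = 17.0074 kWh/t
1/√P80 = 1/√F80 + W_Bond/(10·Wi)
  = 17.0074/(10·14.5) + 1/√17794 = 0.117292 + 0.007497 = 0.124789
P80 = (1/0.124789)² = 8.0135² = 64.22 µm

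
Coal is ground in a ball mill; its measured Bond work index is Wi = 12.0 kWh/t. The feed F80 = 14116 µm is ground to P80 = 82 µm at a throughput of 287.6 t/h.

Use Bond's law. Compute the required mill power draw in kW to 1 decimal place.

P = 3520.7 kW

W = 10 Wi / √P80 − 10 Wi / √F80
W = 10·12.0·(1/√82 − 1/√14116) = 10·12.0·(0.102015) = 12.2418 kWh/t
Mill draw = 12.2418 × 287.6 = 3520.7 kW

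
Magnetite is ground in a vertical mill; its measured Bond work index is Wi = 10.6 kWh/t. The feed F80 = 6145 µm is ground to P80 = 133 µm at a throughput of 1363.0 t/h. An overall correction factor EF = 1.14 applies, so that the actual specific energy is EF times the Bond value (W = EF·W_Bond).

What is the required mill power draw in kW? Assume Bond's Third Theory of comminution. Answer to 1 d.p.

P = 12180.6 kW

W_Bond = 10·Wi·(1/√P₈₀ − 1/√F₈₀)
W = 10·10.6·(1/√133 − 1/√6145) = 10·10.6·(0.073954) = 7.8392 kWh/t
Apply correction: 7.8392 × 1.14 = 8.9366 kWh/t
Power = W × throughput = 8.9366 kWh/t × 1363.0 t/h = 12180.6 kW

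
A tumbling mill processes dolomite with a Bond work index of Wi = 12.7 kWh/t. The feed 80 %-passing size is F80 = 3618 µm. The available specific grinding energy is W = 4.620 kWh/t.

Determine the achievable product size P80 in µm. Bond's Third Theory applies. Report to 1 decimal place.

Bond:  W = 10 Wi (1/√P − 1/√F)
P80^-0.5 = F80^-0.5 + W/(10 Wi)
  = 4.6200/(10·12.7) + 1/√3618 = 0.036378 + 0.016625 = 0.053003
P80 = (1/0.053003)² = 18.8668² = 355.96 µm

P80 = 356.0 µm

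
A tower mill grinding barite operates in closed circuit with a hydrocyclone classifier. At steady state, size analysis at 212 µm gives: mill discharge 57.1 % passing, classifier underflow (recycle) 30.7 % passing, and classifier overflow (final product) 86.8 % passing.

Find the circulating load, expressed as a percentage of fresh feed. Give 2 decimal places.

Balance %-passing 212 µm (r = R/F):
Fd + Rd = Ru + Fo ⇒ R/F = (o−d)/(d−u)
r = (86.8 − 57.1)/(57.1 − 30.7) = 29.7/26.4 = 1.1250
CL = 100·r = 112.50 %

CL = 112.50 %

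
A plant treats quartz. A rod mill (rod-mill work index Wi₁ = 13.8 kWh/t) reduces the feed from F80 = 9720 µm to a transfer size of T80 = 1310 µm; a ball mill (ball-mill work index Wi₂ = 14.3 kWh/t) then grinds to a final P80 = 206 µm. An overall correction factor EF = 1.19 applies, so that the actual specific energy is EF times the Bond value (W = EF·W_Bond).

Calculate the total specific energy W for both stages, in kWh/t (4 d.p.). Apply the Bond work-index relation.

W = 10.0262 kWh/t

W = 10·Wi·(P80^(-½) − F80^(-½))
Stage 1 (9720→1310 µm, Wi₁=13.8): W₁ = 10·13.8·(0.027629 − 0.010143) = 2.4131 kWh/t
Stage 2 (1310→206 µm, Wi₂=14.3): W₂ = 10·14.3·(0.069673 − 0.027629) = 6.0123 kWh/t
W = W₁ + W₂ = 2.4131 + 6.0123 = 8.4254 kWh/t
Apply correction: 8.4254 × 1.19 = 10.0262 kWh/t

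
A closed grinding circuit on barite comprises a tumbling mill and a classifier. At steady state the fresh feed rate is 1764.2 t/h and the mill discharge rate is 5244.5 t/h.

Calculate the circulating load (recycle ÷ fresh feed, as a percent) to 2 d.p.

Discharge = new feed + return, hence
R = M − F = 5244.5 − 1764.2 = 3480.3 t/h
CL = 100·R/F = 100·3480.3/1764.2 = 197.27 %

CL = 197.27 %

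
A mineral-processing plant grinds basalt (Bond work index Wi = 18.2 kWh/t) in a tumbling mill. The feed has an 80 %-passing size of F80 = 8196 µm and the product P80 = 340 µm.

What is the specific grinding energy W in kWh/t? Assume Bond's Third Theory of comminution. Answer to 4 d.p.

W_Bond = 10·Wi·(1/√P₈₀ − 1/√F₈₀)
1/√340 = 0.054233;  1/√8196 = 0.011046
W = 10·18.2·(0.054233 − 0.011046) = 7.8600 kWh/t

W = 7.8600 kWh/t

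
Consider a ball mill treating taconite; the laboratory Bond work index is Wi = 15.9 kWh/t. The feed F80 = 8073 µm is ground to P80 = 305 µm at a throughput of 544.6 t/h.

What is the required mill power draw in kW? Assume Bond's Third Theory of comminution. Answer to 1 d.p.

P = 3994.5 kW

Bond: W = 10·Wi·(1/√P80 − 1/√F80)
W = 10·15.9·(1/√305 − 1/√8073) = 10·15.9·(0.046130) = 7.3347 kWh/t
Power = W × throughput = 7.3347 kWh/t × 544.6 t/h = 3994.5 kW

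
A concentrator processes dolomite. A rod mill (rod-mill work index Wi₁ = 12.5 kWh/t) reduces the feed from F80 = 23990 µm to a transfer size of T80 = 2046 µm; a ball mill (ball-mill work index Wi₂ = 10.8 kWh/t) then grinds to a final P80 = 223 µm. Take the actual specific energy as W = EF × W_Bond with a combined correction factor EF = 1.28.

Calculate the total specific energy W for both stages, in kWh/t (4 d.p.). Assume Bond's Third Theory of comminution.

Bond:  W = 10 Wi (1/√P − 1/√F)
Stage 1 (23990→2046 µm, Wi₁=12.5): W₁ = 10·12.5·(0.022108 − 0.006456) = 1.9564 kWh/t
Stage 2 (2046→223 µm, Wi₂=10.8): W₂ = 10·10.8·(0.066965 − 0.022108) = 4.8446 kWh/t
W = W₁ + W₂ = 1.9564 + 4.8446 = 6.8010 kWh/t
Apply correction: 6.8010 × 1.28 = 8.7053 kWh/t

W = 8.7053 kWh/t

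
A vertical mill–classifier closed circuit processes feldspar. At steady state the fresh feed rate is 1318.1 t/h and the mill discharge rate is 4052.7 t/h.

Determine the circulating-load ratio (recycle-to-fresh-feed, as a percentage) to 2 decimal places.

CL = 207.47 %

Discharge = new feed + return, hence
R = M − F = 4052.7 − 1318.1 = 2734.6 t/h
CL = 100·R/F = 100·2734.6/1318.1 = 207.47 %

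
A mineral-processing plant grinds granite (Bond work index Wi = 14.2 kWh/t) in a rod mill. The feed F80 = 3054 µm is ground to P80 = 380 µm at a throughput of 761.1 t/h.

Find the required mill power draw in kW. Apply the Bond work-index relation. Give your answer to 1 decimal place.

P = 3588.5 kW

W = 10 Wi (1/√P80 − 1/√F80)  [Bond]
W = 10·14.2·(1/√380 − 1/√3054) = 10·14.2·(0.033204) = 4.7149 kWh/t
P = W·T = 4.7149·761.1 = 3588.5 kW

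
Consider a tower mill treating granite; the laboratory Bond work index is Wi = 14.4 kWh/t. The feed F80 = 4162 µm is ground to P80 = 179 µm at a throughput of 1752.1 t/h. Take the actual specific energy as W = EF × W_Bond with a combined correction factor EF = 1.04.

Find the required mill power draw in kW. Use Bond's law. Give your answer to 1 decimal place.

P = 15545.0 kW

W = 10 Wi / √P80 − 10 Wi / √F80
W = 10·14.4·(1/√179 − 1/√4162) = 10·14.4·(0.059243) = 8.5310 kWh/t
With EF = 1.04: W = 8.5310·1.04 = 8.8722 kWh/t
Power = W × throughput = 8.8722 kWh/t × 1752.1 t/h = 15545.0 kW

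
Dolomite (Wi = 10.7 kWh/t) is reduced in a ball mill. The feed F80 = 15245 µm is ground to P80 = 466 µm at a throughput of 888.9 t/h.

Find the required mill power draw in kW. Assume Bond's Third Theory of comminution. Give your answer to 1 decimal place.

Bond:  W = 10 Wi (1/√P − 1/√F)
W = 10·10.7·(1/√466 − 1/√15245) = 10·10.7·(0.038225) = 4.0901 kWh/t
Mill draw = 4.0901 × 888.9 = 3635.7 kW

P = 3635.7 kW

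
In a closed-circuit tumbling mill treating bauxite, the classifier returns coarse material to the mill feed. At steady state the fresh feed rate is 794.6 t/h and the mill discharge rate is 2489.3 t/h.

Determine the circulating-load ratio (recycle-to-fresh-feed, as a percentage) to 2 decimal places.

Discharge = new feed + return, hence
R = M − F = 2489.3 − 794.6 = 1694.7 t/h
CL = 100·R/F = 100·1694.7/794.6 = 213.28 %

CL = 213.28 %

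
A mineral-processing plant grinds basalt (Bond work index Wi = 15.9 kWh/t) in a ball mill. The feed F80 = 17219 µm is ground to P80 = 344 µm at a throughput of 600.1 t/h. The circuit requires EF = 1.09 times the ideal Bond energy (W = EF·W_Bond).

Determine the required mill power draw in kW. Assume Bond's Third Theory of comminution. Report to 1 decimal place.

P = 4814.9 kW

W = 10 Wi (P80^-0.5 − F80^-0.5)
W = 10·15.9·(1/√344 − 1/√17219) = 10·15.9·(0.046296) = 7.3610 kWh/t
With EF = 1.09: W = 7.3610·1.09 = 8.0235 kWh/t
Power = W × throughput = 8.0235 kWh/t × 600.1 t/h = 4814.9 kW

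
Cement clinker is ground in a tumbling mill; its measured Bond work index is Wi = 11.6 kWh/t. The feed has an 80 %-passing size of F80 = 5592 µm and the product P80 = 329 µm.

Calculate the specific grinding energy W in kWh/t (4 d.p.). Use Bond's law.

W = 10·Wi·[P80^(−½) − F80^(−½)]
1/√329 = 0.055132;  1/√5592 = 0.013373
W = 10·11.6·(0.055132 − 0.013373) = 4.8441 kWh/t

W = 4.8441 kWh/t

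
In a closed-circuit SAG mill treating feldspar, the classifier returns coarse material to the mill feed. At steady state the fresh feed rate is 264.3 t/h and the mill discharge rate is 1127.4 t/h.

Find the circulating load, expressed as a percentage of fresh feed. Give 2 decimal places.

Discharge = new feed + return, hence
R = M − F = 1127.4 − 264.3 = 863.1 t/h
CL = 100·R/F = 100·863.1/264.3 = 326.56 %

CL = 326.56 %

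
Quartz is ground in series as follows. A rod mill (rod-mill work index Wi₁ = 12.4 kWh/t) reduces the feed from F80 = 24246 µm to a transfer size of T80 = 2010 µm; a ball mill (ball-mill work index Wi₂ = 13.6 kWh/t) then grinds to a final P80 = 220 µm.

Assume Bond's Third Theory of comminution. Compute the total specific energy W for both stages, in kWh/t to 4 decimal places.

Bond: W = 10·Wi·(1/√P80 − 1/√F80)
Stage 1 (24246→2010 µm, Wi₁=12.4): W₁ = 10·12.4·(0.022305 − 0.006422) = 1.9695 kWh/t
Stage 2 (2010→220 µm, Wi₂=13.6): W₂ = 10·13.6·(0.067420 − 0.022305) = 6.1356 kWh/t
W = W₁ + W₂ = 1.9695 + 6.1356 = 8.1051 kWh/t

W = 8.1051 kWh/t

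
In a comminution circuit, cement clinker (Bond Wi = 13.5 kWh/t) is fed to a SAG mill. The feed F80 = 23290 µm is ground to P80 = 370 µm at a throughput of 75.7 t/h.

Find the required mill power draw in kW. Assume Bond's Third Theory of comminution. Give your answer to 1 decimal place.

Bond: W = 10·Wi·(1/√P80 − 1/√F80)
W = 10·13.5·(1/√370 − 1/√23290) = 10·13.5·(0.045435) = 6.1337 kWh/t
P = W·T = 6.1337·75.7 = 464.3 kW

P = 464.3 kW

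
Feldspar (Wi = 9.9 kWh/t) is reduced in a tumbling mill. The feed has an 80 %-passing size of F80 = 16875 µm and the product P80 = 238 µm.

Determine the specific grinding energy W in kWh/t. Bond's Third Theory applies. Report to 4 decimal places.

W = 5.6551 kWh/t

W = 10 Wi / √P80 − 10 Wi / √F80
1/√238 = 0.064820;  1/√16875 = 0.007698
W = 10·9.9·(0.064820 − 0.007698) = 5.6551 kWh/t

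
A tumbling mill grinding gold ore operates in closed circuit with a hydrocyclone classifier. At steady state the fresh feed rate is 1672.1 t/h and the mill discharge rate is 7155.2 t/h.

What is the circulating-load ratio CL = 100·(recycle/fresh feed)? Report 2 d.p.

M = F + R at steady state, so:
R = M − F = 7155.2 − 1672.1 = 5483.1 t/h
CL = 100·R/F = 100·5483.1/1672.1 = 327.92 %

CL = 327.92 %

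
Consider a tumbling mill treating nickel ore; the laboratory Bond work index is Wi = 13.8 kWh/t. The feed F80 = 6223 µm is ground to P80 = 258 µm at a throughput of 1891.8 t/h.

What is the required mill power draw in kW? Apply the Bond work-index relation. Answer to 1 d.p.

P = 12944.0 kW

Bond:  W = 10 Wi (1/√P − 1/√F)
W = 10·13.8·(1/√258 − 1/√6223) = 10·13.8·(0.049581) = 6.8421 kWh/t
P_mill = W·ṁ = 6.8421·1891.8 = 12944.0 kW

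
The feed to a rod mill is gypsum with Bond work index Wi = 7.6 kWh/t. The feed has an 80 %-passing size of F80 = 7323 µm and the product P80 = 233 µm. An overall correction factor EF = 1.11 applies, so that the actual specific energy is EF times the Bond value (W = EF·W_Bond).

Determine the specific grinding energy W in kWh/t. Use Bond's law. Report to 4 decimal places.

W = 10 Wi / √P80 − 10 Wi / √F80
1/√233 = 0.065512;  1/√7323 = 0.011686
W = 10·7.6·(0.065512 − 0.011686) = 4.0908 kWh/t
W_actual = 1.11 × 4.0908 = 4.5408 kWh/t

W = 4.5408 kWh/t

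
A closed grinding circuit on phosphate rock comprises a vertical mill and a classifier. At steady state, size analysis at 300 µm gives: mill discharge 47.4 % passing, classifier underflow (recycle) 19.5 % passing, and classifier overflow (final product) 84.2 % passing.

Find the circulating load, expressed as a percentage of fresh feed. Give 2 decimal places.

CL = 131.90 %

Balance %-passing 300 µm (r = R/F):
(1+r)·d = r·u + o ⇒ r = (o−d)/(d−u)
r = (84.2 − 47.4)/(47.4 − 19.5) = 36.8/27.9 = 1.3190
CL = 100·r = 131.90 %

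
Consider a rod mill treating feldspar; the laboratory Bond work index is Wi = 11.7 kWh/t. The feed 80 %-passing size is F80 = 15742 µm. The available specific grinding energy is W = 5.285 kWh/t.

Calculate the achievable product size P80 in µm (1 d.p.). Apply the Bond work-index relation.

W = 10·Wi·(P80^(-½) − F80^(-½))
P80^(−½) = W/(10 Wi) + F80^(−½)
  = 5.2850/(10·11.7) + 1/√15742 = 0.045171 + 0.007970 = 0.053141
P80 = (1/0.053141)² = 18.8178² = 354.11 µm

P80 = 354.1 µm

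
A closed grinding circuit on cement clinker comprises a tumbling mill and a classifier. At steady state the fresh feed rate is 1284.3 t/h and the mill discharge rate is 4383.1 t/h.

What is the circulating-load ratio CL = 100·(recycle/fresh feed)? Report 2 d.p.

CL = 241.28 %

M = F + R at steady state, so:
R = M − F = 4383.1 − 1284.3 = 3098.8 t/h
CL = 100·R/F = 100·3098.8/1284.3 = 241.28 %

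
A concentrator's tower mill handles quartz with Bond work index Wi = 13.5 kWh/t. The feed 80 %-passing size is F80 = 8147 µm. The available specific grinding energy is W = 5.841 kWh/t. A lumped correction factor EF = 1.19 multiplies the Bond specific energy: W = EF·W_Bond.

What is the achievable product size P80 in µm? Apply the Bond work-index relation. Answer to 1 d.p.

Bond:  W = 10 Wi (1/√P − 1/√F)
W_Bond = W / EF = 5.841 / 1.19 = 4.9084 kWh/t
1/√P80 = 1/√F80 + W_Bond/(10·Wi)
  = 4.9084/(10·13.5) + 1/√8147 = 0.036359 + 0.011079 = 0.047438
P80 = (1/0.047438)² = 21.0803² = 444.38 µm

P80 = 444.4 µm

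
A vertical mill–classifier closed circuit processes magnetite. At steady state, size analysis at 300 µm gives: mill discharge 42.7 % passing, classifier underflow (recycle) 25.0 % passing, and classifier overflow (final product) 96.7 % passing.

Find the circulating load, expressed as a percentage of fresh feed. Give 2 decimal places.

CL = 305.08 %

Let r = R/F. Size balance at 300 µm:
Fd + Rd = Ru + Fo ⇒ R/F = (o−d)/(d−u)
r = (96.7 − 42.7)/(42.7 − 25.0) = 54.0/17.7 = 3.0508
CL = 100·r = 305.08 %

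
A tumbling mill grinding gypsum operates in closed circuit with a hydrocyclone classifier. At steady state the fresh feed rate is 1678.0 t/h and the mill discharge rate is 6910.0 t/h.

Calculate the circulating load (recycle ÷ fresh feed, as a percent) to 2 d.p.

CL = 311.80 %

Mill node: discharge = fresh + recycle.
R = M − F = 6910.0 − 1678.0 = 5232.0 t/h
CL = 100·R/F = 100·5232.0/1678.0 = 311.80 %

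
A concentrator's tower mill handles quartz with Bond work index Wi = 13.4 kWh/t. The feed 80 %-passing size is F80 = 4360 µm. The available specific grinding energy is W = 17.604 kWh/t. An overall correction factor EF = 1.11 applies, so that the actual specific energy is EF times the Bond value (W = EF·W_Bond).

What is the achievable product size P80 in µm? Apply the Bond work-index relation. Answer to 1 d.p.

Bond:  W = 10 Wi (1/√P − 1/√F)
W_Bond = W / EF = 17.604 / 1.11 = 15.8595 kWh/t
P80^-0.5 = F80^-0.5 + W_Bond/(10 Wi)
  = 15.8595/(10·13.4) + 1/√4360 = 0.118354 + 0.015145 = 0.133499
P80 = (1/0.133499)² = 7.4907² = 56.11 µm

P80 = 56.1 µm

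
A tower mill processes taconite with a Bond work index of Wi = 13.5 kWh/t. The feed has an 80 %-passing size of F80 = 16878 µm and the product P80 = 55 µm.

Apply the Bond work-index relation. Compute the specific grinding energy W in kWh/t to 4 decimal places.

W = 10 Wi (1/√P80 − 1/√F80)  [Bond]
1/√55 = 0.134840;  1/√16878 = 0.007697
W = 10·13.5·(0.134840 − 0.007697) = 17.1643 kWh/t

W = 17.1643 kWh/t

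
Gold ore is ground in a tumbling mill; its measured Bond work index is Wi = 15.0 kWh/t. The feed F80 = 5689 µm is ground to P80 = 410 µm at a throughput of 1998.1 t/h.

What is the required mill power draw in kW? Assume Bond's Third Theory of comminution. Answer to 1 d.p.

P = 10828.2 kW

Bond:  W = 10 Wi (1/√P − 1/√F)
W = 10·15.0·(1/√410 − 1/√5689) = 10·15.0·(0.036128) = 5.4193 kWh/t
Mill draw = 5.4193 × 1998.1 = 10828.2 kW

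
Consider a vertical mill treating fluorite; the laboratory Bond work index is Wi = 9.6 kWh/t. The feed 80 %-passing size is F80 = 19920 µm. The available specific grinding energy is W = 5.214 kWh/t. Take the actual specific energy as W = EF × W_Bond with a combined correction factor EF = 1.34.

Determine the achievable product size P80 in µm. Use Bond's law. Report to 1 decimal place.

W_Bond = 10·Wi·(1/√P₈₀ − 1/√F₈₀)
W_Bond = W / EF = 5.214 / 1.34 = 3.8910 kWh/t
1/√P80 = 1/√F80 + W_Bond/(10·Wi)
  = 3.8910/(10·9.6) + 1/√19920 = 0.040532 + 0.007085 = 0.047617
P80 = (1/0.047617)² = 21.0009² = 441.04 µm

P80 = 441.0 µm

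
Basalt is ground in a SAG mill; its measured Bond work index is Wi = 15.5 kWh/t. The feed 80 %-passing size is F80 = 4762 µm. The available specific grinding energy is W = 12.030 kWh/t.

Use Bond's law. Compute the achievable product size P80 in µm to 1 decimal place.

W = 10 Wi / √P80 − 10 Wi / √F80
1/√P80 = 1/√F80 + W/(10·Wi)
  = 12.0300/(10·15.5) + 1/√4762 = 0.077613 + 0.014491 = 0.092104
P80 = (1/0.092104)² = 10.8573² = 117.88 µm

P80 = 117.9 µm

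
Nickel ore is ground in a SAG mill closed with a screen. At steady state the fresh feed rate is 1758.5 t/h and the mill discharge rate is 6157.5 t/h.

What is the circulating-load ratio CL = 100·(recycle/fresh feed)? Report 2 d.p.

CL = 250.16 %

Mill node: discharge = fresh + recycle.
R = M − F = 6157.5 − 1758.5 = 4399.0 t/h
CL = 100·R/F = 100·4399.0/1758.5 = 250.16 %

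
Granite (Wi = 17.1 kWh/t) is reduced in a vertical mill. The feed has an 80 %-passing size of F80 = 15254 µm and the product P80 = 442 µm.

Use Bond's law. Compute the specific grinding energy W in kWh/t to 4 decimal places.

W = 10·Wi·[P80^(−½) − F80^(−½)]
1/√442 = 0.047565;  1/√15254 = 0.008097
W = 10·17.1·(0.047565 − 0.008097) = 6.7491 kWh/t

W = 6.7491 kWh/t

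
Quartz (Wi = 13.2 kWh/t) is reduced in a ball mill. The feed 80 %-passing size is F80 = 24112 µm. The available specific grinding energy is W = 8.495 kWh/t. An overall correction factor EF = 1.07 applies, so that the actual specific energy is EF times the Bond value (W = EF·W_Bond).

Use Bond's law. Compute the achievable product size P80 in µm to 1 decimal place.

P80 = 225.5 µm

W = 10 Wi / √P80 − 10 Wi / √F80
W_Bond = W / EF = 8.495 / 1.07 = 7.9393 kWh/t
⇒ 1/√P80 = W_Bond/(10 Wi) + 1/√F80
  = 7.9393/(10·13.2) + 1/√24112 = 0.060146 + 0.006440 = 0.066586
P80 = (1/0.066586)² = 15.0182² = 225.55 µm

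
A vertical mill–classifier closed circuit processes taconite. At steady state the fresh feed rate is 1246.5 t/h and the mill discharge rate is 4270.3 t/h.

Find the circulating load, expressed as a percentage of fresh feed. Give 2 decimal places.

M = F + R at steady state, so:
R = M − F = 4270.3 − 1246.5 = 3023.8 t/h
CL = 100·R/F = 100·3023.8/1246.5 = 242.58 %

CL = 242.58 %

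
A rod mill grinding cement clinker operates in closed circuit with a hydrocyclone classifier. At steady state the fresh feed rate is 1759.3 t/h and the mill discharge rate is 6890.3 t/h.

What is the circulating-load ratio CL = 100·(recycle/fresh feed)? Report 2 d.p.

CL = 291.65 %

M = F + R at steady state, so:
R = M − F = 6890.3 − 1759.3 = 5131.0 t/h
CL = 100·R/F = 100·5131.0/1759.3 = 291.65 %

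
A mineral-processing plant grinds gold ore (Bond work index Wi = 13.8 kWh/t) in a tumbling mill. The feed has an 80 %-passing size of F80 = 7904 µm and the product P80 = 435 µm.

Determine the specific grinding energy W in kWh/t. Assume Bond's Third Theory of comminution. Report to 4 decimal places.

W = 10 Wi (P80^-0.5 − F80^-0.5)
1/√435 = 0.047946;  1/√7904 = 0.011248
W = 10·13.8·(0.047946 − 0.011248) = 5.0644 kWh/t

W = 5.0644 kWh/t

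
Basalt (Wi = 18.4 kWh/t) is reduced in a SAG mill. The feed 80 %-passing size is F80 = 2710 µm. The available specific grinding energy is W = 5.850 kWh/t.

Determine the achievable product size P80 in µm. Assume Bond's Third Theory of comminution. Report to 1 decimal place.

W = 10·Wi·[P80^(−½) − F80^(−½)]
P80^-0.5 = F80^-0.5 + W/(10 Wi)
  = 5.8500/(10·18.4) + 1/√2710 = 0.031793 + 0.019209 = 0.051003
P80 = (1/0.051003)² = 19.6067² = 384.42 µm

P80 = 384.4 µm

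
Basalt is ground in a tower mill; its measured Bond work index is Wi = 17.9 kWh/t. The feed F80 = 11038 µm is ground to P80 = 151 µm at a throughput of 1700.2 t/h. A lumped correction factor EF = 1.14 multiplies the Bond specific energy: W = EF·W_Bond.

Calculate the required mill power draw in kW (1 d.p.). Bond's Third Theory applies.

P = 24931.5 kW

W = 10 Wi (1/√P80 − 1/√F80)  [Bond]
W = 10·17.9·(1/√151 − 1/√11038) = 10·17.9·(0.071861) = 12.8631 kWh/t
With EF = 1.14: W = 12.8631·1.14 = 14.6639 kWh/t
Mill draw = 14.6639 × 1700.2 = 24931.5 kW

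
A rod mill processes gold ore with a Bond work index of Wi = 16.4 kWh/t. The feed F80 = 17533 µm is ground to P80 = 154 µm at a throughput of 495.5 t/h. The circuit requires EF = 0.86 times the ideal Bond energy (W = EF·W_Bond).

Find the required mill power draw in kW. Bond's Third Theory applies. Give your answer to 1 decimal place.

Bond:  W = 10 Wi (1/√P − 1/√F)
W = 10·16.4·(1/√154 − 1/√17533) = 10·16.4·(0.073030) = 11.9769 kWh/t
With EF = 0.86: W = 11.9769·0.86 = 10.3002 kWh/t
P_mill = W·ṁ = 10.3002·495.5 = 5103.7 kW

P = 5103.7 kW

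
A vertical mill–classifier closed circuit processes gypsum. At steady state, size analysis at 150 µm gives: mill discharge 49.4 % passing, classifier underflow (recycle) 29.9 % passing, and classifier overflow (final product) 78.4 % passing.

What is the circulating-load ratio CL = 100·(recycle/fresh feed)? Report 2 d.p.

CL = 148.72 %

Mass balance on the −150 µm fraction:
(1+r)d = ru + o → r = (o−d)/(d−u)
r = (78.4 − 49.4)/(49.4 − 29.9) = 29.0/19.5 = 1.4872
CL = 100·r = 148.72 %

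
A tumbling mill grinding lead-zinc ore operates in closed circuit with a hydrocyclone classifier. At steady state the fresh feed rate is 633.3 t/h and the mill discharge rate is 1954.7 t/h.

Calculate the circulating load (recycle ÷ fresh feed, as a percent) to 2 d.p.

CL = 208.65 %

M = F + R at steady state, so:
R = M − F = 1954.7 − 633.3 = 1321.4 t/h
CL = 100·R/F = 100·1321.4/633.3 = 208.65 %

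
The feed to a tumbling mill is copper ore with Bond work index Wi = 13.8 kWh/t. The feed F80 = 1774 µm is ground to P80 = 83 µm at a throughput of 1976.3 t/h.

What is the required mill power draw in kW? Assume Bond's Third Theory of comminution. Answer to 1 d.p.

P = 23460.7 kW

Bond:  W = 10 Wi (1/√P − 1/√F)
W = 10·13.8·(1/√83 − 1/√1774) = 10·13.8·(0.086022) = 11.8710 kWh/t
Mill draw = 11.8710 × 1976.3 = 23460.7 kW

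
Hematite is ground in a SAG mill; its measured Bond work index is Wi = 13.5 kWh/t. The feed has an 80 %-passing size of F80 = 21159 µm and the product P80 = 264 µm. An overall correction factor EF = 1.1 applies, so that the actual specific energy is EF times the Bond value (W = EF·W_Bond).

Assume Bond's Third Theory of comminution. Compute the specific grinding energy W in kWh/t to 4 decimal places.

W = 8.1187 kWh/t

W_Bond = 10·Wi·(1/√P₈₀ − 1/√F₈₀)
1/√264 = 0.061546;  1/√21159 = 0.006875
W = 10·13.5·(0.061546 − 0.006875) = 7.3806 kWh/t
With EF = 1.1: W = 7.3806·1.1 = 8.1187 kWh/t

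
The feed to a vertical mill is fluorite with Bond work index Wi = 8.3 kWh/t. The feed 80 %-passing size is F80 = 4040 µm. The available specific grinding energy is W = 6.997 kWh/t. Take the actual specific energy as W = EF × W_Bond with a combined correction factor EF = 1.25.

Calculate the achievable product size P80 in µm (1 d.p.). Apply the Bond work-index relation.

Bond: W = 10·Wi·(1/√P80 − 1/√F80)
W_Bond = W / EF = 6.997 / 1.25 = 5.5976 kWh/t
P80^-0.5 = F80^-0.5 + W_Bond/(10 Wi)
  = 5.5976/(10·8.3) + 1/√4040 = 0.067441 + 0.015733 = 0.083174
P80 = (1/0.083174)² = 12.0230² = 144.55 µm

P80 = 144.6 µm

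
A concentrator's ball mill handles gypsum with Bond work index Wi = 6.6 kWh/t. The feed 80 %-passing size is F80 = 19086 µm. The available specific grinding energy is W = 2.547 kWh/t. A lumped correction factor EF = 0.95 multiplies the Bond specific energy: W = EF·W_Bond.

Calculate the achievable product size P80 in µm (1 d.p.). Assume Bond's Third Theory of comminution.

Bond:  W = 10 Wi (1/√P − 1/√F)
W_Bond = W / EF = 2.547 / 0.95 = 2.6811 kWh/t
⇒ 1/√P80 = W_Bond/(10·Wi) + 1/√F80
  = 2.6811/(10·6.6) + 1/√19086 = 0.040622 + 0.007238 = 0.047860
P80 = (1/0.047860)² = 20.8941² = 436.56 µm

P80 = 436.6 µm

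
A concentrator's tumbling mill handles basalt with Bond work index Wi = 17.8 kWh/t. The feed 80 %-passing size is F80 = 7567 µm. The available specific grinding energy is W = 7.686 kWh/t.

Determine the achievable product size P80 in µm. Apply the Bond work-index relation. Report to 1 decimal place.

W = 10 Wi (1/√P80 − 1/√F80)  [Bond]
1/√P80 = 1/√F80 + W/(10·Wi)
  = 7.6860/(10·17.8) + 1/√7567 = 0.043180 + 0.011496 = 0.054676
P80 = (1/0.054676)² = 18.2897² = 334.51 µm

P80 = 334.5 µm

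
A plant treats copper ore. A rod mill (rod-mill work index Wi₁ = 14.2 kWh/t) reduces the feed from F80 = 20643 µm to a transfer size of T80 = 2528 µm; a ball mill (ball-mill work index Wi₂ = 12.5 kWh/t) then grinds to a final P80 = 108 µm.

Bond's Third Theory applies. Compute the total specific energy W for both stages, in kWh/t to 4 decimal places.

W = 11.3779 kWh/t

W = 10·Wi·[P80^(−½) − F80^(−½)]
Stage 1 (20643→2528 µm, Wi₁=14.2): W₁ = 10·14.2·(0.019889 − 0.006960) = 1.8359 kWh/t
Stage 2 (2528→108 µm, Wi₂=12.5): W₂ = 10·12.5·(0.096225 − 0.019889) = 9.5420 kWh/t
W = W₁ + W₂ = 1.8359 + 9.5420 = 11.3779 kWh/t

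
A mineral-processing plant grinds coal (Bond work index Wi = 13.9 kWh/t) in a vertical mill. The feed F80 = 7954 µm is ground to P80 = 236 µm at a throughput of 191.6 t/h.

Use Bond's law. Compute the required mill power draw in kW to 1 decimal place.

W = 10·Wi·(P80^(-½) − F80^(-½))
W = 10·13.9·(1/√236 − 1/√7954) = 10·13.9·(0.053882) = 7.4896 kWh/t
P_mill = W·ṁ = 7.4896·191.6 = 1435.0 kW

P = 1435.0 kW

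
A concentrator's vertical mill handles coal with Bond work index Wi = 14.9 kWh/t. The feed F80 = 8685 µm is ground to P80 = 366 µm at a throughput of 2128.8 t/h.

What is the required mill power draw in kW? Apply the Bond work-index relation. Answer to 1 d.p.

P = 13176.3 kW

W = 10 Wi (P80^-0.5 − F80^-0.5)
W = 10·14.9·(1/√366 − 1/√8685) = 10·14.9·(0.041540) = 6.1895 kWh/t
Power = W × throughput = 6.1895 kWh/t × 2128.8 t/h = 13176.3 kW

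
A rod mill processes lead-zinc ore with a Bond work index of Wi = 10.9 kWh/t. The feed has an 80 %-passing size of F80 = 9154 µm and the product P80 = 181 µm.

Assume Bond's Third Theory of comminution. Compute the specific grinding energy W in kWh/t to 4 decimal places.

W = 10 Wi / √P80 − 10 Wi / √F80
1/√181 = 0.074329;  1/√9154 = 0.010452
W = 10·10.9·(0.074329 − 0.010452) = 6.9627 kWh/t

W = 6.9627 kWh/t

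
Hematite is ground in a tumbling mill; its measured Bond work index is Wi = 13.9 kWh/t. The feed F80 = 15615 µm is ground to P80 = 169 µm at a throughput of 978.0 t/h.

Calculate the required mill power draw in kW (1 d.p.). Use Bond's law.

W = 10·Wi·[P80^(−½) − F80^(−½)]
W = 10·13.9·(1/√169 − 1/√15615) = 10·13.9·(0.068921) = 9.5800 kWh/t
P = W·T = 9.5800·978.0 = 9369.2 kW

P = 9369.2 kW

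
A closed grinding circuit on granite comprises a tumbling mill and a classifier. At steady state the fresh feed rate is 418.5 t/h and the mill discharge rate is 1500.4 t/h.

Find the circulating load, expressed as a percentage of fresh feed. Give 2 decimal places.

CL = 258.52 %

Discharge = new feed + return, hence
R = M − F = 1500.4 − 418.5 = 1081.9 t/h
CL = 100·R/F = 100·1081.9/418.5 = 258.52 %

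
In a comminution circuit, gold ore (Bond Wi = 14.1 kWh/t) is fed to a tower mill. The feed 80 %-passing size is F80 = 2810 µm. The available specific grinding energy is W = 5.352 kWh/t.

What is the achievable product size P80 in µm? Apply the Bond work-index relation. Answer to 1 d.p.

P80 = 309.7 µm

W = 10 Wi (1/√P80 − 1/√F80)  [Bond]
1/√P80 = 1/√F80 + W/(10·Wi)
  = 5.3520/(10·14.1) + 1/√2810 = 0.037957 + 0.018865 = 0.056822
P80 = (1/0.056822)² = 17.5988² = 309.72 µm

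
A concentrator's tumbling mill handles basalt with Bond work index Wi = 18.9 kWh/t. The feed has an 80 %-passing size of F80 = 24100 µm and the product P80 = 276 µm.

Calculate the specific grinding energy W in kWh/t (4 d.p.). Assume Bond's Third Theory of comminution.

W_Bond = 10·Wi·(1/√P₈₀ − 1/√F₈₀)
1/√276 = 0.060193;  1/√24100 = 0.006442
W = 10·18.9·(0.060193 − 0.006442) = 10.1590 kWh/t

W = 10.1590 kWh/t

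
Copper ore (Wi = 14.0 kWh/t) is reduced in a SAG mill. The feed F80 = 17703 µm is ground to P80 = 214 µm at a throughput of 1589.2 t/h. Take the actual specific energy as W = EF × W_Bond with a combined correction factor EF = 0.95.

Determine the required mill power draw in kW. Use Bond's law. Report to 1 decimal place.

Bond:  W = 10 Wi (1/√P − 1/√F)
W = 10·14.0·(1/√214 − 1/√17703) = 10·14.0·(0.060843) = 8.5180 kWh/t
Apply correction: 8.5180 × 0.95 = 8.0921 kWh/t
P_mill = W·ṁ = 8.0921·1589.2 = 12859.9 kW

P = 12859.9 kW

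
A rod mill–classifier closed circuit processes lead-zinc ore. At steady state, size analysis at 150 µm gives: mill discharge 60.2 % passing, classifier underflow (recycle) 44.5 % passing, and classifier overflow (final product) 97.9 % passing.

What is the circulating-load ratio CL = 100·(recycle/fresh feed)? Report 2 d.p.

CL = 240.13 %

Mass balance on the −150 µm fraction:
d + r·d = r·u + o → r(d−u) = o−d
r = (97.9 − 60.2)/(60.2 − 44.5) = 37.7/15.7 = 2.4013
CL = 100·r = 240.13 %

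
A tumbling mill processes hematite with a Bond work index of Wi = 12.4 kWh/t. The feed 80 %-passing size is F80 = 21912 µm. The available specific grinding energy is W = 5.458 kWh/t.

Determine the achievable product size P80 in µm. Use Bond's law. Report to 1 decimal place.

W = 10·Wi·(P80^(-½) − F80^(-½))
P80^-0.5 = F80^-0.5 + W/(10 Wi)
  = 5.4580/(10·12.4) + 1/√21912 = 0.044016 + 0.006756 = 0.050772
P80 = (1/0.050772)² = 19.6960² = 387.93 µm

P80 = 387.9 µm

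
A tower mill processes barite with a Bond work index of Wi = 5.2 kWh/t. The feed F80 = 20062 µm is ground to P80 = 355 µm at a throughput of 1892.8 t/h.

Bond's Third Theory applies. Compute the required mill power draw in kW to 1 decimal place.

P = 4529.0 kW

W = 10 Wi (1/√P80 − 1/√F80)  [Bond]
W = 10·5.2·(1/√355 − 1/√20062) = 10·5.2·(0.046014) = 2.3927 kWh/t
P_mill = W·ṁ = 2.3927·1892.8 = 4529.0 kW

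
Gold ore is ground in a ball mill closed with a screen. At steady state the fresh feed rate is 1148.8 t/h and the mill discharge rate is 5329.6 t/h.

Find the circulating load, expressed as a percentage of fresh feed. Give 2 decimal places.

Steady state: M = F + R.
R = M − F = 5329.6 − 1148.8 = 4180.8 t/h
CL = 100·R/F = 100·4180.8/1148.8 = 363.93 %

CL = 363.93 %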